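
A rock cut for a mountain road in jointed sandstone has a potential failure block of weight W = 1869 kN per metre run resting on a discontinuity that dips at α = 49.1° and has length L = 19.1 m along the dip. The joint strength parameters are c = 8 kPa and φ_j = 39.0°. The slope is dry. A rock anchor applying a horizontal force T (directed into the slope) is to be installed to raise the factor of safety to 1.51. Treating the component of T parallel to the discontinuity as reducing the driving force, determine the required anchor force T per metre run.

Resolving forces along and normal to the sliding plane, with the horizontal anchor force T adding T·sinα to the effective normal force and T·cosα acting up the plane against the driving force:
FS = [cL + (W cosα + T sinα) tanφ_j] / [W sinα − T cosα]
Without the anchor: N' = 1223.7 kN/m, driving T_d = 1412.7 kN/m, resisting R = 8·19.1 + 1223.7·tan39.0° = 1143.7 kN/m, FS = 0.81.
Setting FS = 1.51 and solving for T:
1.51·(1412.7 − T cos49.1°) = 1143.7 + T sin49.1°·tan39.0°
T·(sin49.1°·tan39.0° + 1.51·cos49.1°) = 1.51·1412.7 − 1143.7
T·(0.7559·0.8098 + 1.51·0.6547) = 2133.2 − 1143.7 = 989.4
T·1.6007 = 989.4
T = 618.1 kN/m

T = 618 kN/m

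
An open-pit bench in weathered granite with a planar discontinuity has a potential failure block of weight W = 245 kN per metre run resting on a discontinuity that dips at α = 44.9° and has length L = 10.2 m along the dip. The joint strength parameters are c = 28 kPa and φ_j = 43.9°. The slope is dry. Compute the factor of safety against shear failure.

FS = 2.62

Resolving the block weight along and normal to the plane and applying the Mohr–Coulomb strength on the joint:
N' = W cosα = 245·cos44.9° = 173.5 kN/m
Driving force T = W sinα = 245·sin44.9° = 172.9 kN/m
Resisting force R = c·L + N'·tanφ_j = 28·10.2 + 173.5·tan43.9° = 285.6 + 167.0 = 452.6 kN/m
FS = R / T = 452.6 / 172.9 = 2.617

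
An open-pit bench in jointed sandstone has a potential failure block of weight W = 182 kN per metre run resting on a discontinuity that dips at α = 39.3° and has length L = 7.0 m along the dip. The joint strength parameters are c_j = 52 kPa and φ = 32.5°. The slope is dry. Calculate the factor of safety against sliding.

FS = 3.94

Resolving the block weight along and normal to the plane and applying the Mohr–Coulomb strength on the joint:
N' = W cosα = 182·cos39.3° = 140.8 kN/m
Driving force T = W sinα = 182·sin39.3° = 115.3 kN/m
Resisting force R = c_j·L + N'·tanφ = 52·7.0 + 140.8·tan32.5° = 364.0 + 89.7 = 453.7 kN/m
FS = R / T = 453.7 / 115.3 = 3.936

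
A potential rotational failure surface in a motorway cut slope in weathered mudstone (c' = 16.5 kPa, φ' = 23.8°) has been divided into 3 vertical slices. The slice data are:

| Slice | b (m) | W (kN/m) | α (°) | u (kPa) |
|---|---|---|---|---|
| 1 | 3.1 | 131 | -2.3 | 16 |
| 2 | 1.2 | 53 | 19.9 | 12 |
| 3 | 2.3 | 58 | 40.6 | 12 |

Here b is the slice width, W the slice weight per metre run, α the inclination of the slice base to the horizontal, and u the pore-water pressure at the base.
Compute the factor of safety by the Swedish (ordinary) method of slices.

FS = 3.50

Ordinary method of slices: FS = Σ[c'·Δl_i + (W_i cosα_i − u_i·Δl_i)·tanφ'] / Σ W_i sinα_i, with Δl_i = b_i / cosα_i.
Slice 1: Δl = 3.1/cos(-2.3°) = 3.102 m; N'_1 = 131·cos(-2.3°) − 16·3.102 = 81.3; c'Δl = 51.19; W sinα = -5.3
Slice 2: Δl = 1.2/cos19.9° = 1.276 m; N'_2 = 53·cos19.9° − 12·1.276 = 34.5; c'Δl = 21.06; W sinα = 18.0
Slice 3: Δl = 2.3/cos40.6° = 3.029 m; N'_3 = 58·cos40.6° − 12·3.029 = 7.7; c'Δl = 49.98; W sinα = 37.7
Σc'Δl = 122.2 kN/m; ΣN' = 123.5 kN/m; ΣW sinα = 50.5 kN/m
Resisting = 122.2 + 123.5·tan23.8° = 122.2 + 54.5 = 176.7 kN/m
FS = 176.7 / 50.5 = 3.497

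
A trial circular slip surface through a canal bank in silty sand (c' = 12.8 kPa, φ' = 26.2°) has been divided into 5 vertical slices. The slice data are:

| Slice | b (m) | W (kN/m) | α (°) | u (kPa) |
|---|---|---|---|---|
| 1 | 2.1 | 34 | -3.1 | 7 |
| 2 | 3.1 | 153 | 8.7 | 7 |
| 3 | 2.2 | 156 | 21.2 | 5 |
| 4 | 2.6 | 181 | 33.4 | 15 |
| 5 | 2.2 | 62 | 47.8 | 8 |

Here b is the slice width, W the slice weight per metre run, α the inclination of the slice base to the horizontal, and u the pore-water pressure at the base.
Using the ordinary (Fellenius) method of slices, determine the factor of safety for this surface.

Ordinary method of slices: FS = Σ[c'·Δl_i + (W_i cosα_i − u_i·Δl_i)·tanφ'] / Σ W_i sinα_i, with Δl_i = b_i / cosα_i.
Slice 1: Δl = 2.1/cos(-3.1°) = 2.103 m; N'_1 = 34·cos(-3.1°) − 7·2.103 = 19.2; c'Δl = 26.92; W sinα = -1.8
Slice 2: Δl = 3.1/cos8.7° = 3.136 m; N'_2 = 153·cos8.7° − 7·3.136 = 129.3; c'Δl = 40.14; W sinα = 23.1
Slice 3: Δl = 2.2/cos21.2° = 2.360 m; N'_3 = 156·cos21.2° − 5·2.360 = 133.6; c'Δl = 30.20; W sinα = 56.4
Slice 4: Δl = 2.6/cos33.4° = 3.114 m; N'_4 = 181·cos33.4° − 15·3.114 = 104.4; c'Δl = 39.86; W sinα = 99.6
Slice 5: Δl = 2.2/cos47.8° = 3.275 m; N'_5 = 62·cos47.8° − 8·3.275 = 15.4; c'Δl = 41.92; W sinα = 45.9
Σc'Δl = 179.1 kN/m; ΣN' = 402.0 kN/m; ΣW sinα = 223.3 kN/m
Resisting = 179.1 + 402.0·tan26.2° = 179.1 + 197.8 = 376.9 kN/m
FS = 376.9 / 223.3 = 1.688

FS = 1.69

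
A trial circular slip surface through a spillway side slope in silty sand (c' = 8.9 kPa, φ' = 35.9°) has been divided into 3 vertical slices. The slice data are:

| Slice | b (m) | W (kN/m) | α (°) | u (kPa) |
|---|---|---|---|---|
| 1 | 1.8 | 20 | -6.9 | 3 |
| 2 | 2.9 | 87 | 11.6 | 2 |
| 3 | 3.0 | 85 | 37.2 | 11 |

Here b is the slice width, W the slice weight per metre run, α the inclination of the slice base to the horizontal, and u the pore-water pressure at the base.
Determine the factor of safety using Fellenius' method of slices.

FS = 2.45

Ordinary method of slices: FS = Σ[c'·Δl_i + (W_i cosα_i − u_i·Δl_i)·tanφ'] / Σ W_i sinα_i, with Δl_i = b_i / cosα_i.
Slice 1: Δl = 1.8/cos(-6.9°) = 1.813 m; N'_1 = 20·cos(-6.9°) − 3·1.813 = 14.4; c'Δl = 16.14; W sinα = -2.4
Slice 2: Δl = 2.9/cos11.6° = 2.960 m; N'_2 = 87·cos11.6° − 2·2.960 = 79.3; c'Δl = 26.35; W sinα = 17.5
Slice 3: Δl = 3.0/cos37.2° = 3.766 m; N'_3 = 85·cos37.2° − 11·3.766 = 26.3; c'Δl = 33.52; W sinα = 51.4
Σc'Δl = 76.0 kN/m; ΣN' = 120.0 kN/m; ΣW sinα = 66.5 kN/m
Resisting = 76.0 + 120.0·tan35.9° = 76.0 + 86.9 = 162.9 kN/m
FS = 162.9 / 66.5 = 2.450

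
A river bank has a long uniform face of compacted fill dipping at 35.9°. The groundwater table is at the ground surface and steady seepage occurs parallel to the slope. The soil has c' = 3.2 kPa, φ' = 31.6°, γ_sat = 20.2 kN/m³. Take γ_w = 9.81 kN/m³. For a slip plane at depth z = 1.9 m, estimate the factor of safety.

FS = 0.61

With seepage parallel to the slope and the water table at the surface, the effective normal stress on the slip plane uses the buoyant unit weight γ' = γ_sat − γ_w while the driving shear stress uses γ_sat:
FS = [c' + γ' z cos²β tanφ'] / [γ_sat z sinβ cosβ]
γ' = 20.2 − 9.81 = 10.39 kN/m³
Numerator = 3.2 + 10.39·1.9·cos²35.9°·tan31.6° = 3.2 + 10.39·1.9·0.6562·0.6152 = 11.169 kPa
Denominator = 20.2·1.9·sin35.9°·cos35.9° = 20.2·1.9·0.5864·0.8100 = 18.230 kPa
FS = 11.169 / 18.230 = 0.613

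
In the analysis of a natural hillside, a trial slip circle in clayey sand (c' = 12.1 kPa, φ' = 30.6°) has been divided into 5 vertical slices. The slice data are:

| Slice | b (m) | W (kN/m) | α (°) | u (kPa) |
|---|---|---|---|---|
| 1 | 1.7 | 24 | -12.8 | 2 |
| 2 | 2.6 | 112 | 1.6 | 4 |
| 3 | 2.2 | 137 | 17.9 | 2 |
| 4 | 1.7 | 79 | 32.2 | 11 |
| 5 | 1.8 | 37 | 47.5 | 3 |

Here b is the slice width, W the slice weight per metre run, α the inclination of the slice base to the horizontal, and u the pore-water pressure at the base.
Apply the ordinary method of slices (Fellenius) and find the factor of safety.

Ordinary method of slices: FS = Σ[c'·Δl_i + (W_i cosα_i − u_i·Δl_i)·tanφ'] / Σ W_i sinα_i, with Δl_i = b_i / cosα_i.
Slice 1: Δl = 1.7/cos(-12.8°) = 1.743 m; N'_1 = 24·cos(-12.8°) − 2·1.743 = 19.9; c'Δl = 21.09; W sinα = -5.3
Slice 2: Δl = 2.6/cos1.6° = 2.601 m; N'_2 = 112·cos1.6° − 4·2.601 = 101.6; c'Δl = 31.47; W sinα = 3.1
Slice 3: Δl = 2.2/cos17.9° = 2.312 m; N'_3 = 137·cos17.9° − 2·2.312 = 125.7; c'Δl = 27.97; W sinα = 42.1
Slice 4: Δl = 1.7/cos32.2° = 2.009 m; N'_4 = 79·cos32.2° − 11·2.009 = 44.8; c'Δl = 24.31; W sinα = 42.1
Slice 5: Δl = 1.8/cos47.5° = 2.664 m; N'_5 = 37·cos47.5° − 3·2.664 = 17.0; c'Δl = 32.24; W sinα = 27.3
Σc'Δl = 137.1 kN/m; ΣN' = 309.0 kN/m; ΣW sinα = 109.3 kN/m
Resisting = 137.1 + 309.0·tan30.6° = 137.1 + 182.7 = 319.8 kN/m
FS = 319.8 / 109.3 = 2.926

FS = 2.93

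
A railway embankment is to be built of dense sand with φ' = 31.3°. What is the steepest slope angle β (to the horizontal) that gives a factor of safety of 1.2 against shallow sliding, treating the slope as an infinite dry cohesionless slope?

β = 26.9°

For an infinite dry cohesionless slope FS = tanφ'/tanβ, so tanβ = tanφ' / FS.
tanβ = tan31.3° / 1.2 = 0.6080 / 1.2 = 0.5067
β = arctan(0.5067) = 26.87°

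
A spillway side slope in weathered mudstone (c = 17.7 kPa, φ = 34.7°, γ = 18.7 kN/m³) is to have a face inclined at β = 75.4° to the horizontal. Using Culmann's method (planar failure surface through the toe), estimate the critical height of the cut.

H_c = 12.45 m

Culmann's analysis gives the critical failure plane at α_cr = (β + φ)/2 = (75.4 + 34.7)/2 = 55.1°, and the critical height
H_c = (4c/γ) · sinβ cosφ / [1 − cos(β − φ)]
    = (4·17.7/18.7) · sin75.4°·cos34.7° / [1 − cos(40.7°)]
    = 3.786 · 0.9677·0.8221 / [1 − 0.7581]
    = 3.786 · 0.7956 / 0.2419
    = 12.45 m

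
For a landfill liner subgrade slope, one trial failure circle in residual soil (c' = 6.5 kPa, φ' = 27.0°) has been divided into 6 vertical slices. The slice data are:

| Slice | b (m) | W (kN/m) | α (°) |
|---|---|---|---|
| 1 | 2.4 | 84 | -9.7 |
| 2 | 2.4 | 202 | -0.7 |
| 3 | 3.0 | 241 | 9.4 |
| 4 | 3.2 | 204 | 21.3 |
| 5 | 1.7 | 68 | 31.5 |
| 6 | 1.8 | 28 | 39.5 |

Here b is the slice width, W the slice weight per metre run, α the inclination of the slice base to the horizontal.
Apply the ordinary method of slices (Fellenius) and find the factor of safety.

Ordinary method of slices: FS = Σ[c'·Δl_i + (W_i cosα_i)·tanφ'] / Σ W_i sinα_i, with Δl_i = b_i / cosα_i.
Slice 1: Δl = 2.4/cos(-9.7°) = 2.435 m; N'_1 = 84·cos(-9.7°) = 82.8; c'Δl = 15.83; W sinα = -14.2
Slice 2: Δl = 2.4/cos(-0.7°) = 2.400 m; N'_2 = 202·cos(-0.7°) = 202.0; c'Δl = 15.60; W sinα = -2.5
Slice 3: Δl = 3.0/cos9.4° = 3.041 m; N'_3 = 241·cos9.4° = 237.8; c'Δl = 19.77; W sinα = 39.4
Slice 4: Δl = 3.2/cos21.3° = 3.435 m; N'_4 = 204·cos21.3° = 190.1; c'Δl = 22.32; W sinα = 74.1
Slice 5: Δl = 1.7/cos31.5° = 1.994 m; N'_5 = 68·cos31.5° = 58.0; c'Δl = 12.96; W sinα = 35.5
Slice 6: Δl = 1.8/cos39.5° = 2.333 m; N'_6 = 28·cos39.5° = 21.6; c'Δl = 15.16; W sinα = 17.8
Σc'Δl = 101.6 kN/m; ΣN' = 792.2 kN/m; ΣW sinα = 150.2 kN/m
Resisting = 101.6 + 792.2·tan27.0° = 101.6 + 403.6 = 505.3 kN/m
FS = 505.3 / 150.2 = 3.364

FS = 3.36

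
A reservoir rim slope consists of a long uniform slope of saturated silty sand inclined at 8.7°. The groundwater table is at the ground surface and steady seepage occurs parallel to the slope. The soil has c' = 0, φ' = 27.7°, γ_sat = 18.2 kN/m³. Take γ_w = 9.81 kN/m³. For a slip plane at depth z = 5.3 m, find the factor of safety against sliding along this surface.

With seepage parallel to the slope and the water table at the surface, the effective normal stress on the slip plane uses the buoyant unit weight γ' = γ_sat − γ_w while the driving shear stress uses γ_sat:
FS = [c' + γ' z cos²β tanφ'] / [γ_sat z sinβ cosβ]
(For c' = 0 this reduces to FS = (γ'/γ_sat)·tanφ'/tanβ.)
γ' = 18.2 − 9.81 = 8.39 kN/m³
Numerator = 0.0 + 8.39·5.3·cos²8.7°·tan27.7° = 0.0 + 8.39·5.3·0.9771·0.5250 = 22.812 kPa
Denominator = 18.2·5.3·sin8.7°·cos8.7° = 18.2·5.3·0.1513·0.9885 = 14.423 kPa
FS = 22.812 / 14.423 = 1.582

FS = 1.58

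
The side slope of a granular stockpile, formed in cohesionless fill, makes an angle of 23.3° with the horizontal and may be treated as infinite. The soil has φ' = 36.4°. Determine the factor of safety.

For a dry cohesionless infinite slope the factor of safety is FS = tanφ' / tanβ.
FS = tan36.4° / tan23.3° = 0.7373 / 0.4307 = 1.712

FS = 1.71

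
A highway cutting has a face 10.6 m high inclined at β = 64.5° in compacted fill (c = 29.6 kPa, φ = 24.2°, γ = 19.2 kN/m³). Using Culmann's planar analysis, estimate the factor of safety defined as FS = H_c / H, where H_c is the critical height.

FS = 2.02

H_c = (4c/γ) · sinβ cosφ / [1 − cos(β − φ)]
    = (4·29.6/19.2) · sin64.5°·cos24.2° / [1 − cos40.3°]
    = 6.167 · 0.8233 / 0.2373 = 21.39 m
FS = H_c / H = 21.39 / 10.6 = 2.018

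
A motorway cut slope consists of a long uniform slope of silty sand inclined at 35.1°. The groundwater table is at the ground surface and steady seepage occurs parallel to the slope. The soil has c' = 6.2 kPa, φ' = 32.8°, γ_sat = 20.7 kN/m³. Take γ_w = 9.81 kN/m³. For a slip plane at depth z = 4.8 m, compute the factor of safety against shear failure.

FS = 0.62

With seepage parallel to the slope and the water table at the surface, the effective normal stress on the slip plane uses the buoyant unit weight γ' = γ_sat − γ_w while the driving shear stress uses γ_sat:
FS = [c' + γ' z cos²β tanφ'] / [γ_sat z sinβ cosβ]
γ' = 20.7 − 9.81 = 10.89 kN/m³
Numerator = 6.2 + 10.89·4.8·cos²35.1°·tan32.8° = 6.2 + 10.89·4.8·0.6694·0.6445 = 28.749 kPa
Denominator = 20.7·4.8·sin35.1°·cos35.1° = 20.7·4.8·0.5750·0.8181 = 46.743 kPa
FS = 28.749 / 46.743 = 0.615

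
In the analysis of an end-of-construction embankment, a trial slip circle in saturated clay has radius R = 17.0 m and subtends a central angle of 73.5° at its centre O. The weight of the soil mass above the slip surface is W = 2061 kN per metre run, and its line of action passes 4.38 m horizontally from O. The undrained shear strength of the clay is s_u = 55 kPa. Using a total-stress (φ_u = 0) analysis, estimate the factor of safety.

FS = 2.26

Taking moments about the centre O, the resisting moment is provided by the undrained shear strength acting along the arc:
Arc length L_a = R·θ = 17.0·(73.5°·π/180) = 17.0·1.2828 = 21.81 m
M_R = s_u·L_a·R = 55·21.81·17.0 = 20390.4 kN·m/m
M_D = W·d = 2061·4.38 = 9027.2 kN·m/m
FS = M_R / M_D = 20390.4 / 9027.2 = 2.259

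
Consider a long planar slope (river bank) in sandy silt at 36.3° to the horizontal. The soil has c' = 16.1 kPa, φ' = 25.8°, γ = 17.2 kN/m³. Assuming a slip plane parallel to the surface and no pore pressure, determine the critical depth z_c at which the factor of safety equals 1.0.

Setting FS = 1.00 in FS = [c' + γz cos²β tanφ'] / [γz sinβ cosβ] and solving for z:
z = c' / [γ cosβ (FS·sinβ − cosβ·tanφ')]
  = 16.1 / [17.2·cos36.3°·(1.00·sin36.3° − cos36.3°·tan25.8°)]
  = 16.1 / [17.2·0.8059·(1.00·0.5920 − 0.8059·0.4834)]
  = 16.1 / 2.8058 = 5.738 m

z_c = 5.74 m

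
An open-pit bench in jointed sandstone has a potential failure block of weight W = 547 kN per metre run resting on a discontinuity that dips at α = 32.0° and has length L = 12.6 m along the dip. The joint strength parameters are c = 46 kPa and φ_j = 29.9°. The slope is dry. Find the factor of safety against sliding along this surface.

FS = 2.92

Resolving the block weight along and normal to the plane and applying the Mohr–Coulomb strength on the joint:
N' = W cosα = 547·cos32.0° = 463.9 kN/m
Driving force T = W sinα = 547·sin32.0° = 289.9 kN/m
Resisting force R = c·L + N'·tanφ_j = 46·12.6 + 463.9·tan29.9° = 579.6 + 266.7 = 846.3 kN/m
FS = R / T = 846.3 / 289.9 = 2.920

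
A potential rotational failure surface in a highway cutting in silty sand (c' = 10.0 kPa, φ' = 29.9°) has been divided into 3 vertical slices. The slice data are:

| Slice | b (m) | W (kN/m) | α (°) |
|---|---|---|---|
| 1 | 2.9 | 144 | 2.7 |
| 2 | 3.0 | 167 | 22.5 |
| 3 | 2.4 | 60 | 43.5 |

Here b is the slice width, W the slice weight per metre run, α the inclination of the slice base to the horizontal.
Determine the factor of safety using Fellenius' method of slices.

Ordinary method of slices: FS = Σ[c'·Δl_i + (W_i cosα_i)·tanφ'] / Σ W_i sinα_i, with Δl_i = b_i / cosα_i.
Slice 1: Δl = 2.9/cos2.7° = 2.903 m; N'_1 = 144·cos2.7° = 143.8; c'Δl = 29.03; W sinα = 6.8
Slice 2: Δl = 3.0/cos22.5° = 3.247 m; N'_2 = 167·cos22.5° = 154.3; c'Δl = 32.47; W sinα = 63.9
Slice 3: Δl = 2.4/cos43.5° = 3.309 m; N'_3 = 60·cos43.5° = 43.5; c'Δl = 33.09; W sinα = 41.3
Σc'Δl = 94.6 kN/m; ΣN' = 341.7 kN/m; ΣW sinα = 112.0 kN/m
Resisting = 94.6 + 341.7·tan29.9° = 94.6 + 196.5 = 291.0 kN/m
FS = 291.0 / 112.0 = 2.599

FS = 2.60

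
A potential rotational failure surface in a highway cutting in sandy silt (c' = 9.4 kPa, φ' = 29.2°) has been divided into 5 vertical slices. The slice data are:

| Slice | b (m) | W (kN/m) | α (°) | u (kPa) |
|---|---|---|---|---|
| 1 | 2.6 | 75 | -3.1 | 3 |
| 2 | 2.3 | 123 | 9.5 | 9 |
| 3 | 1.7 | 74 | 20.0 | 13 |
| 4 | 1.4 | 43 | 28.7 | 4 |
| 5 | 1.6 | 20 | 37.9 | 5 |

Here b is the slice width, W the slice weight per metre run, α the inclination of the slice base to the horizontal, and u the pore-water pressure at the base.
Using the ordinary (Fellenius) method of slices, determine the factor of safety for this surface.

FS = 3.19

Ordinary method of slices: FS = Σ[c'·Δl_i + (W_i cosα_i − u_i·Δl_i)·tanφ'] / Σ W_i sinα_i, with Δl_i = b_i / cosα_i.
Slice 1: Δl = 2.6/cos(-3.1°) = 2.604 m; N'_1 = 75·cos(-3.1°) − 3·2.604 = 67.1; c'Δl = 24.48; W sinα = -4.1
Slice 2: Δl = 2.3/cos9.5° = 2.332 m; N'_2 = 123·cos9.5° − 9·2.332 = 100.3; c'Δl = 21.92; W sinα = 20.3
Slice 3: Δl = 1.7/cos20.0° = 1.809 m; N'_3 = 74·cos20.0° − 13·1.809 = 46.0; c'Δl = 17.01; W sinα = 25.3
Slice 4: Δl = 1.4/cos28.7° = 1.596 m; N'_4 = 43·cos28.7° − 4·1.596 = 31.3; c'Δl = 15.00; W sinα = 20.6
Slice 5: Δl = 1.6/cos37.9° = 2.028 m; N'_5 = 20·cos37.9° − 5·2.028 = 5.6; c'Δl = 19.06; W sinα = 12.3
Σc'Δl = 97.5 kN/m; ΣN' = 250.4 kN/m; ΣW sinα = 74.5 kN/m
Resisting = 97.5 + 250.4·tan29.2° = 97.5 + 139.9 = 237.4 kN/m
FS = 237.4 / 74.5 = 3.187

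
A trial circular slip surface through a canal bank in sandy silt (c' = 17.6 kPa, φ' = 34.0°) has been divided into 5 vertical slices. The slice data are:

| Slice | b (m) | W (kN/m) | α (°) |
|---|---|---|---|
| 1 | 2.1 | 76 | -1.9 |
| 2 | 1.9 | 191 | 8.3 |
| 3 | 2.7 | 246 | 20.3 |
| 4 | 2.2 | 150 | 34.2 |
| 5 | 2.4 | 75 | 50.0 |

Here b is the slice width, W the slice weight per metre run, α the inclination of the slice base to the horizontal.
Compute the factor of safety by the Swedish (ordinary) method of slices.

Ordinary method of slices: FS = Σ[c'·Δl_i + (W_i cosα_i)·tanφ'] / Σ W_i sinα_i, with Δl_i = b_i / cosα_i.
Slice 1: Δl = 2.1/cos(-1.9°) = 2.101 m; N'_1 = 76·cos(-1.9°) = 76.0; c'Δl = 36.98; W sinα = -2.5
Slice 2: Δl = 1.9/cos8.3° = 1.920 m; N'_2 = 191·cos8.3° = 189.0; c'Δl = 33.79; W sinα = 27.6
Slice 3: Δl = 2.7/cos20.3° = 2.879 m; N'_3 = 246·cos20.3° = 230.7; c'Δl = 50.67; W sinα = 85.3
Slice 4: Δl = 2.2/cos34.2° = 2.660 m; N'_4 = 150·cos34.2° = 124.1; c'Δl = 46.82; W sinα = 84.3
Slice 5: Δl = 2.4/cos50.0° = 3.734 m; N'_5 = 75·cos50.0° = 48.2; c'Δl = 65.71; W sinα = 57.5
Σc'Δl = 234.0 kN/m; ΣN' = 667.9 kN/m; ΣW sinα = 252.2 kN/m
Resisting = 234.0 + 667.9·tan34.0° = 234.0 + 450.5 = 684.5 kN/m
FS = 684.5 / 252.2 = 2.715

FS = 2.71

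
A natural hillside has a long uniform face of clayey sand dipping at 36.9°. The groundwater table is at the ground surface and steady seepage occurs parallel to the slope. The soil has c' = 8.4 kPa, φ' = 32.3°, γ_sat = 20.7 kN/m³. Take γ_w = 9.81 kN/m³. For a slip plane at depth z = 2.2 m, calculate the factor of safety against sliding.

FS = 0.83

With seepage parallel to the slope and the water table at the surface, the effective normal stress on the slip plane uses the buoyant unit weight γ' = γ_sat − γ_w while the driving shear stress uses γ_sat:
FS = [c' + γ' z cos²β tanφ'] / [γ_sat z sinβ cosβ]
γ' = 20.7 − 9.81 = 10.89 kN/m³
Numerator = 8.4 + 10.89·2.2·cos²36.9°·tan32.3° = 8.4 + 10.89·2.2·0.6395·0.6322 = 18.086 kPa
Denominator = 20.7·2.2·sin36.9°·cos36.9° = 20.7·2.2·0.6004·0.7997 = 21.866 kPa
FS = 18.086 / 21.866 = 0.827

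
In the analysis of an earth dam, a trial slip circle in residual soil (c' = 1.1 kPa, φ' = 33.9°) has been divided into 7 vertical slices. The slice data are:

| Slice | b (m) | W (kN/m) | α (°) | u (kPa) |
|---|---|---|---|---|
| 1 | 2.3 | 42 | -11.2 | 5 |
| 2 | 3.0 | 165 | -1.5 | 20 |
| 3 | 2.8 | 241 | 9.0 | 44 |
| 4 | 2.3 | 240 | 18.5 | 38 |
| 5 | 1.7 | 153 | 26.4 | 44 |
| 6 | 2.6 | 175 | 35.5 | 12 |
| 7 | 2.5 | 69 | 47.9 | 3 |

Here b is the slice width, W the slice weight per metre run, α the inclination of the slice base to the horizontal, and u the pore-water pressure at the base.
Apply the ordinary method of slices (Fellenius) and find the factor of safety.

FS = 1.27

Ordinary method of slices: FS = Σ[c'·Δl_i + (W_i cosα_i − u_i·Δl_i)·tanφ'] / Σ W_i sinα_i, with Δl_i = b_i / cosα_i.
Slice 1: Δl = 2.3/cos(-11.2°) = 2.345 m; N'_1 = 42·cos(-11.2°) − 5·2.345 = 29.5; c'Δl = 2.58; W sinα = -8.2
Slice 2: Δl = 3.0/cos(-1.5°) = 3.001 m; N'_2 = 165·cos(-1.5°) − 20·3.001 = 104.9; c'Δl = 3.30; W sinα = -4.3
Slice 3: Δl = 2.8/cos9.0° = 2.835 m; N'_3 = 241·cos9.0° − 44·2.835 = 113.3; c'Δl = 3.12; W sinα = 37.7
Slice 4: Δl = 2.3/cos18.5° = 2.425 m; N'_4 = 240·cos18.5° − 38·2.425 = 135.4; c'Δl = 2.67; W sinα = 76.2
Slice 5: Δl = 1.7/cos26.4° = 1.898 m; N'_5 = 153·cos26.4° − 44·1.898 = 53.5; c'Δl = 2.09; W sinα = 68.0
Slice 6: Δl = 2.6/cos35.5° = 3.194 m; N'_6 = 175·cos35.5° − 12·3.194 = 104.1; c'Δl = 3.51; W sinα = 101.6
Slice 7: Δl = 2.5/cos47.9° = 3.729 m; N'_7 = 69·cos47.9° − 3·3.729 = 35.1; c'Δl = 4.10; W sinα = 51.2
Σc'Δl = 21.4 kN/m; ΣN' = 575.9 kN/m; ΣW sinα = 322.2 kN/m
Resisting = 21.4 + 575.9·tan33.9° = 21.4 + 387.0 = 408.3 kN/m
FS = 408.3 / 322.2 = 1.267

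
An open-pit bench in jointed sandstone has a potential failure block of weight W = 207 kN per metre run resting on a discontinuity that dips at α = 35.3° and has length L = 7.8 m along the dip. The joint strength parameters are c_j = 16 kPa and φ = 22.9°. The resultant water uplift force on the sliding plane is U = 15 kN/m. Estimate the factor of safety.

Resolving the block weight along and normal to the plane and applying the Mohr–Coulomb strength on the joint:
N' = W cosα − U = 207·cos35.3° − 15 = 153.9 kN/m
Driving force T = W sinα = 207·sin35.3° = 119.6 kN/m
Resisting force R = c_j·L + N'·tanφ = 16·7.8 + 153.9·tan22.9° = 124.8 + 65.0 = 189.8 kN/m
FS = R / T = 189.8 / 119.6 = 1.587

FS = 1.59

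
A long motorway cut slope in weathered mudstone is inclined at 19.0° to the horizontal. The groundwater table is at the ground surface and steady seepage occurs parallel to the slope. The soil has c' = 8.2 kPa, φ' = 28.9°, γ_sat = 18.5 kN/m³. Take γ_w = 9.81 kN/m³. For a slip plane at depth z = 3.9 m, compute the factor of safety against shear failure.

With seepage parallel to the slope and the water table at the surface, the effective normal stress on the slip plane uses the buoyant unit weight γ' = γ_sat − γ_w while the driving shear stress uses γ_sat:
FS = [c' + γ' z cos²β tanφ'] / [γ_sat z sinβ cosβ]
γ' = 18.5 − 9.81 = 8.69 kN/m³
Numerator = 8.2 + 8.69·3.9·cos²19.0°·tan28.9° = 8.2 + 8.69·3.9·0.8940·0.5520 = 24.926 kPa
Denominator = 18.5·3.9·sin19.0°·cos19.0° = 18.5·3.9·0.3256·0.9455 = 22.210 kPa
FS = 24.926 / 22.210 = 1.122

FS = 1.12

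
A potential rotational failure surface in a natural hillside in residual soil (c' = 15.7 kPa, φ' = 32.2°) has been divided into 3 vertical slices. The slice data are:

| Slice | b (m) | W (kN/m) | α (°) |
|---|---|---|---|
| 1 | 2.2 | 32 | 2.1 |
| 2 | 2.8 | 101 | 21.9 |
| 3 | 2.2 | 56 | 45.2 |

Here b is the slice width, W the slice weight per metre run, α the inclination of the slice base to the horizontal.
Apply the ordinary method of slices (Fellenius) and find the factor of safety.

FS = 2.99

Ordinary method of slices: FS = Σ[c'·Δl_i + (W_i cosα_i)·tanφ'] / Σ W_i sinα_i, with Δl_i = b_i / cosα_i.
Slice 1: Δl = 2.2/cos2.1° = 2.201 m; N'_1 = 32·cos2.1° = 32.0; c'Δl = 34.56; W sinα = 1.2
Slice 2: Δl = 2.8/cos21.9° = 3.018 m; N'_2 = 101·cos21.9° = 93.7; c'Δl = 47.38; W sinα = 37.7
Slice 3: Δl = 2.2/cos45.2° = 3.122 m; N'_3 = 56·cos45.2° = 39.5; c'Δl = 49.02; W sinα = 39.7
Σc'Δl = 131.0 kN/m; ΣN' = 165.1 kN/m; ΣW sinα = 78.6 kN/m
Resisting = 131.0 + 165.1·tan32.2° = 131.0 + 104.0 = 235.0 kN/m
FS = 235.0 / 78.6 = 2.990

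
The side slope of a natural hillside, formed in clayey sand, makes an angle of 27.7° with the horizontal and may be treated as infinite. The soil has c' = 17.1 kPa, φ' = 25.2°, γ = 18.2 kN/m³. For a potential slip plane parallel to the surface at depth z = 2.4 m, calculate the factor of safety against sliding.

For an infinite slope with a slip plane parallel to the surface (no pore pressure): FS = [c' + γz cos²β tanφ'] / [γz sinβ cosβ].
γz = 18.2·2.4 = 43.68 kN/m²
Numerator = 17.1 + 43.68·cos²27.7°·tan25.2° = 17.1 + 43.68·0.7839·0.4706 = 33.213 kPa
Denominator = 43.68·sin27.7°·cos27.7° = 43.68·0.4648·0.8854 = 17.977 kPa
FS = 33.213 / 17.977 = 1.847

FS = 1.85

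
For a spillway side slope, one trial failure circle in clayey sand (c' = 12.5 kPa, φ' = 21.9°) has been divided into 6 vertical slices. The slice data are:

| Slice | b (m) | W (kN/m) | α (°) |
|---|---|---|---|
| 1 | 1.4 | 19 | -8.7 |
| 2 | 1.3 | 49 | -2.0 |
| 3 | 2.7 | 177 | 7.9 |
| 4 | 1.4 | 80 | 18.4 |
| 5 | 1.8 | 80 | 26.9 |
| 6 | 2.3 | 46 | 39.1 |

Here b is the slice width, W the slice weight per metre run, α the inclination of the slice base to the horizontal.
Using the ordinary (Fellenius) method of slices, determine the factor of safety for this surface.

FS = 2.90

Ordinary method of slices: FS = Σ[c'·Δl_i + (W_i cosα_i)·tanφ'] / Σ W_i sinα_i, with Δl_i = b_i / cosα_i.
Slice 1: Δl = 1.4/cos(-8.7°) = 1.416 m; N'_1 = 19·cos(-8.7°) = 18.8; c'Δl = 17.70; W sinα = -2.9
Slice 2: Δl = 1.3/cos(-2.0°) = 1.301 m; N'_2 = 49·cos(-2.0°) = 49.0; c'Δl = 16.26; W sinα = -1.7
Slice 3: Δl = 2.7/cos7.9° = 2.726 m; N'_3 = 177·cos7.9° = 175.3; c'Δl = 34.07; W sinα = 24.3
Slice 4: Δl = 1.4/cos18.4° = 1.475 m; N'_4 = 80·cos18.4° = 75.9; c'Δl = 18.44; W sinα = 25.3
Slice 5: Δl = 1.8/cos26.9° = 2.018 m; N'_5 = 80·cos26.9° = 71.3; c'Δl = 25.23; W sinα = 36.2
Slice 6: Δl = 2.3/cos39.1° = 2.964 m; N'_6 = 46·cos39.1° = 35.7; c'Δl = 37.05; W sinα = 29.0
Σc'Δl = 148.8 kN/m; ΣN' = 426.0 kN/m; ΣW sinα = 110.2 kN/m
Resisting = 148.8 + 426.0·tan21.9° = 148.8 + 171.3 = 320.0 kN/m
FS = 320.0 / 110.2 = 2.904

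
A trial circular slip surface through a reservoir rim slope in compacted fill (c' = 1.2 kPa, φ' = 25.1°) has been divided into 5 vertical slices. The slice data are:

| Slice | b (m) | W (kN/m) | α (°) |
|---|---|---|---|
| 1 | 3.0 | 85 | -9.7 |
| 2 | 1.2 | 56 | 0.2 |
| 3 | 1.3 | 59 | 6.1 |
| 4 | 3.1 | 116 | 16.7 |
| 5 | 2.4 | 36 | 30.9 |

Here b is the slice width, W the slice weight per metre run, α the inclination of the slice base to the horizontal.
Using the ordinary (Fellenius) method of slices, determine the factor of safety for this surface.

FS = 3.94

Ordinary method of slices: FS = Σ[c'·Δl_i + (W_i cosα_i)·tanφ'] / Σ W_i sinα_i, with Δl_i = b_i / cosα_i.
Slice 1: Δl = 3.0/cos(-9.7°) = 3.044 m; N'_1 = 85·cos(-9.7°) = 83.8; c'Δl = 3.65; W sinα = -14.3
Slice 2: Δl = 1.2/cos0.2° = 1.200 m; N'_2 = 56·cos0.2° = 56.0; c'Δl = 1.44; W sinα = 0.2
Slice 3: Δl = 1.3/cos6.1° = 1.307 m; N'_3 = 59·cos6.1° = 58.7; c'Δl = 1.57; W sinα = 6.3
Slice 4: Δl = 3.1/cos16.7° = 3.237 m; N'_4 = 116·cos16.7° = 111.1; c'Δl = 3.88; W sinα = 33.3
Slice 5: Δl = 2.4/cos30.9° = 2.797 m; N'_5 = 36·cos30.9° = 30.9; c'Δl = 3.36; W sinα = 18.5
Σc'Δl = 13.9 kN/m; ΣN' = 340.4 kN/m; ΣW sinα = 44.0 kN/m
Resisting = 13.9 + 340.4·tan25.1° = 13.9 + 159.5 = 173.4 kN/m
FS = 173.4 / 44.0 = 3.944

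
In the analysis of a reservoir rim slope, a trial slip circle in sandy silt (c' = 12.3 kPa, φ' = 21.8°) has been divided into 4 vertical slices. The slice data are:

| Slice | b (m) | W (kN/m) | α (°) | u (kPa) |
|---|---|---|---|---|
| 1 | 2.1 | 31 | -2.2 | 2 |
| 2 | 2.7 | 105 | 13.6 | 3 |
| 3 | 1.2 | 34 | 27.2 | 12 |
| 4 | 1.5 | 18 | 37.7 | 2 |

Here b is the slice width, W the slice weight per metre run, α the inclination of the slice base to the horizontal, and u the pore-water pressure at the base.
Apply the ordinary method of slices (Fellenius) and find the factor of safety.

FS = 3.16

Ordinary method of slices: FS = Σ[c'·Δl_i + (W_i cosα_i − u_i·Δl_i)·tanφ'] / Σ W_i sinα_i, with Δl_i = b_i / cosα_i.
Slice 1: Δl = 2.1/cos(-2.2°) = 2.102 m; N'_1 = 31·cos(-2.2°) − 2·2.102 = 26.8; c'Δl = 25.85; W sinα = -1.2
Slice 2: Δl = 2.7/cos13.6° = 2.778 m; N'_2 = 105·cos13.6° − 3·2.778 = 93.7; c'Δl = 34.17; W sinα = 24.7
Slice 3: Δl = 1.2/cos27.2° = 1.349 m; N'_3 = 34·cos27.2° − 12·1.349 = 14.0; c'Δl = 16.60; W sinα = 15.5
Slice 4: Δl = 1.5/cos37.7° = 1.896 m; N'_4 = 18·cos37.7° − 2·1.896 = 10.5; c'Δl = 23.32; W sinα = 11.0
Σc'Δl = 99.9 kN/m; ΣN' = 145.0 kN/m; ΣW sinα = 50.0 kN/m
Resisting = 99.9 + 145.0·tan21.8° = 99.9 + 58.0 = 157.9 kN/m
FS = 157.9 / 50.0 = 3.155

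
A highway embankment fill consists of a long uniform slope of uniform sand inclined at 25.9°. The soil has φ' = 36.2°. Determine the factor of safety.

For a dry cohesionless infinite slope the factor of safety is FS = tanφ' / tanβ.
FS = tan36.2° / tan25.9° = 0.7319 / 0.4856 = 1.507

FS = 1.51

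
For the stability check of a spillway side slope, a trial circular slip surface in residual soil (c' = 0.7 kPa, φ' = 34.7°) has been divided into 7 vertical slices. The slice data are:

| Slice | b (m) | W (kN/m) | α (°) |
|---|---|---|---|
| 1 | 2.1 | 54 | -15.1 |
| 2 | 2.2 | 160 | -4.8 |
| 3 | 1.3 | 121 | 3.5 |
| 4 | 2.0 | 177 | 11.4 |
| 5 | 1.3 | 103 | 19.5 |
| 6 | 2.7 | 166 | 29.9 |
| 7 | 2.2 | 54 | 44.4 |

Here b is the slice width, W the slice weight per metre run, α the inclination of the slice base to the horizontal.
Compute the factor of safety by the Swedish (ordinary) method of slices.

FS = 3.27

Ordinary method of slices: FS = Σ[c'·Δl_i + (W_i cosα_i)·tanφ'] / Σ W_i sinα_i, with Δl_i = b_i / cosα_i.
Slice 1: Δl = 2.1/cos(-15.1°) = 2.175 m; N'_1 = 54·cos(-15.1°) = 52.1; c'Δl = 1.52; W sinα = -14.1
Slice 2: Δl = 2.2/cos(-4.8°) = 2.208 m; N'_2 = 160·cos(-4.8°) = 159.4; c'Δl = 1.55; W sinα = -13.4
Slice 3: Δl = 1.3/cos3.5° = 1.302 m; N'_3 = 121·cos3.5° = 120.8; c'Δl = 0.91; W sinα = 7.4
Slice 4: Δl = 2.0/cos11.4° = 2.040 m; N'_4 = 177·cos11.4° = 173.5; c'Δl = 1.43; W sinα = 35.0
Slice 5: Δl = 1.3/cos19.5° = 1.379 m; N'_5 = 103·cos19.5° = 97.1; c'Δl = 0.97; W sinα = 34.4
Slice 6: Δl = 2.7/cos29.9° = 3.115 m; N'_6 = 166·cos29.9° = 143.9; c'Δl = 2.18; W sinα = 82.7
Slice 7: Δl = 2.2/cos44.4° = 3.079 m; N'_7 = 54·cos44.4° = 38.6; c'Δl = 2.16; W sinα = 37.8
Σc'Δl = 10.7 kN/m; ΣN' = 785.4 kN/m; ΣW sinα = 169.8 kN/m
Resisting = 10.7 + 785.4·tan34.7° = 10.7 + 543.9 = 554.6 kN/m
FS = 554.6 / 169.8 = 3.265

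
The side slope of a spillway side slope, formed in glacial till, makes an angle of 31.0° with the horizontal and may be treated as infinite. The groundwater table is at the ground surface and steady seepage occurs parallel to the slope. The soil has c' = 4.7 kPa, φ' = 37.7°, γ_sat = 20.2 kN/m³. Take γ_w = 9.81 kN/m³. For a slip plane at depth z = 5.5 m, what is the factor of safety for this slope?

FS = 0.76

With seepage parallel to the slope and the water table at the surface, the effective normal stress on the slip plane uses the buoyant unit weight γ' = γ_sat − γ_w while the driving shear stress uses γ_sat:
FS = [c' + γ' z cos²β tanφ'] / [γ_sat z sinβ cosβ]
γ' = 20.2 − 9.81 = 10.39 kN/m³
Numerator = 4.7 + 10.39·5.5·cos²31.0°·tan37.7° = 4.7 + 10.39·5.5·0.7347·0.7729 = 37.151 kPa
Denominator = 20.2·5.5·sin31.0°·cos31.0° = 20.2·5.5·0.5150·0.8572 = 49.048 kPa
FS = 37.151 / 49.048 = 0.757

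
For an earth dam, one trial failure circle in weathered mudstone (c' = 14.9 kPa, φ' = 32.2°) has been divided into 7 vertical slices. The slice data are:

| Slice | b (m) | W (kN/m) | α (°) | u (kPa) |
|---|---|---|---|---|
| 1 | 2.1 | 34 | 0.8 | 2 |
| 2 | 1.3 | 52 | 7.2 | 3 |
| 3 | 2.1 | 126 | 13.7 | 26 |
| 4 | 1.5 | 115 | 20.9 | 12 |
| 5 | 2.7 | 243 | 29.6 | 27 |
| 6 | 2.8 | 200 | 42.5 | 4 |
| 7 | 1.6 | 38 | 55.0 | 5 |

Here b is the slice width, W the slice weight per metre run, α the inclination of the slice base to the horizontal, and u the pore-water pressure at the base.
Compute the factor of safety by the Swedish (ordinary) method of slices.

Ordinary method of slices: FS = Σ[c'·Δl_i + (W_i cosα_i − u_i·Δl_i)·tanφ'] / Σ W_i sinα_i, with Δl_i = b_i / cosα_i.
Slice 1: Δl = 2.1/cos0.8° = 2.100 m; N'_1 = 34·cos0.8° − 2·2.100 = 29.8; c'Δl = 31.29; W sinα = 0.5
Slice 2: Δl = 1.3/cos7.2° = 1.310 m; N'_2 = 52·cos7.2° − 3·1.310 = 47.7; c'Δl = 19.52; W sinα = 6.5
Slice 3: Δl = 2.1/cos13.7° = 2.161 m; N'_3 = 126·cos13.7° − 26·2.161 = 66.2; c'Δl = 32.21; W sinα = 29.8
Slice 4: Δl = 1.5/cos20.9° = 1.606 m; N'_4 = 115·cos20.9° − 12·1.606 = 88.2; c'Δl = 23.92; W sinα = 41.0
Slice 5: Δl = 2.7/cos29.6° = 3.105 m; N'_5 = 243·cos29.6° − 27·3.105 = 127.4; c'Δl = 46.27; W sinα = 120.0
Slice 6: Δl = 2.8/cos42.5° = 3.798 m; N'_6 = 200·cos42.5° − 4·3.798 = 132.3; c'Δl = 56.59; W sinα = 135.1
Slice 7: Δl = 1.6/cos55.0° = 2.790 m; N'_7 = 38·cos55.0° − 5·2.790 = 7.8; c'Δl = 41.56; W sinα = 31.1
Σc'Δl = 251.4 kN/m; ΣN' = 499.4 kN/m; ΣW sinα = 364.1 kN/m
Resisting = 251.4 + 499.4·tan32.2° = 251.4 + 314.5 = 565.9 kN/m
FS = 565.9 / 364.1 = 1.554

FS = 1.55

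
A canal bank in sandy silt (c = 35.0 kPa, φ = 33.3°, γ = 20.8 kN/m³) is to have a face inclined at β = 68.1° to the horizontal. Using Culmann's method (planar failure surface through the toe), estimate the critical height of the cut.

H_c = 29.18 m

Culmann's analysis gives the critical failure plane at α_cr = (β + φ)/2 = (68.1 + 33.3)/2 = 50.7°, and the critical height
H_c = (4c/γ) · sinβ cosφ / [1 − cos(β − φ)]
    = (4·35.0/20.8) · sin68.1°·cos33.3° / [1 − cos(34.8°)]
    = 6.731 · 0.9278·0.8358 / [1 − 0.8211]
    = 6.731 · 0.7755 / 0.1789
    = 29.18 m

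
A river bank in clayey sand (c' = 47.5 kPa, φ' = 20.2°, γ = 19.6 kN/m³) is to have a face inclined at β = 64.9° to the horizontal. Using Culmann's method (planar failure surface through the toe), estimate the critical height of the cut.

H_c = 28.49 m

Culmann's analysis gives the critical failure plane at α_cr = (β + φ')/2 = (64.9 + 20.2)/2 = 42.6°, and the critical height
H_c = (4c'/γ) · sinβ cosφ' / [1 − cos(β − φ')]
    = (4·47.5/19.6) · sin64.9°·cos20.2° / [1 − cos(44.7°)]
    = 9.694 · 0.9056·0.9385 / [1 − 0.7108]
    = 9.694 · 0.8499 / 0.2892
    = 28.49 m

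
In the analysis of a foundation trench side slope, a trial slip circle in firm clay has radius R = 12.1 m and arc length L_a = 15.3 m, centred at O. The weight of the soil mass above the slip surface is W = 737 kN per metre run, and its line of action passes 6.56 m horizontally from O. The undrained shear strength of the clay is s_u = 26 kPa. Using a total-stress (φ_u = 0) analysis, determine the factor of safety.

FS = 1.00

Taking moments about the centre O, the resisting moment is provided by the undrained shear strength acting along the arc:
M_R = s_u·L_a·R = 26·15.30·12.1 = 4813.4 kN·m/m
M_D = W·d = 737·6.56 = 4834.7 kN·m/m
FS = M_R / M_D = 4813.4 / 4834.7 = 0.996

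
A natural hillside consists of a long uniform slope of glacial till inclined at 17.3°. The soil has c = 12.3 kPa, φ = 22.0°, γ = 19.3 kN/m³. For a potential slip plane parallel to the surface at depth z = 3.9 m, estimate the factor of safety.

FS = 1.87

For an infinite slope with a slip plane parallel to the surface (no pore pressure): FS = [c + γz cos²β tanφ] / [γz sinβ cosβ].
γz = 19.3·3.9 = 75.27 kN/m²
Numerator = 12.3 + 75.27·cos²17.3°·tan22.0° = 12.3 + 75.27·0.9116·0.4040 = 40.022 kPa
Denominator = 75.27·sin17.3°·cos17.3° = 75.27·0.2974·0.9548 = 21.371 kPa
FS = 40.022 / 21.371 = 1.873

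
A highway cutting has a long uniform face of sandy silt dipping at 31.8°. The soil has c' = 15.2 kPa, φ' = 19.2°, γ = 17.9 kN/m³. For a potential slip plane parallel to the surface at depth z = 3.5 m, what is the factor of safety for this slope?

For an infinite slope with a slip plane parallel to the surface (no pore pressure): FS = [c' + γz cos²β tanφ'] / [γz sinβ cosβ].
γz = 17.9·3.5 = 62.65 kN/m²
Numerator = 15.2 + 62.65·cos²31.8°·tan19.2° = 15.2 + 62.65·0.7223·0.3482 = 30.959 kPa
Denominator = 62.65·sin31.8°·cos31.8° = 62.65·0.5270·0.8499 = 28.058 kPa
FS = 30.959 / 28.058 = 1.103

FS = 1.10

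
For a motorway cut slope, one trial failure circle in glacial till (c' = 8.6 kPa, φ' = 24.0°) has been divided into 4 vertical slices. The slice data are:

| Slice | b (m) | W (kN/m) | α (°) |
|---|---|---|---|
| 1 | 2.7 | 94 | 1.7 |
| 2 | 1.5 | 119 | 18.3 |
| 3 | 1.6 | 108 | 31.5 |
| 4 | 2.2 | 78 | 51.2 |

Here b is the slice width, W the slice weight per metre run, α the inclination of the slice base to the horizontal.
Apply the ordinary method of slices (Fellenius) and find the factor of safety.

FS = 1.51

Ordinary method of slices: FS = Σ[c'·Δl_i + (W_i cosα_i)·tanφ'] / Σ W_i sinα_i, with Δl_i = b_i / cosα_i.
Slice 1: Δl = 2.7/cos1.7° = 2.701 m; N'_1 = 94·cos1.7° = 94.0; c'Δl = 23.23; W sinα = 2.8
Slice 2: Δl = 1.5/cos18.3° = 1.580 m; N'_2 = 119·cos18.3° = 113.0; c'Δl = 13.59; W sinα = 37.4
Slice 3: Δl = 1.6/cos31.5° = 1.877 m; N'_3 = 108·cos31.5° = 92.1; c'Δl = 16.14; W sinα = 56.4
Slice 4: Δl = 2.2/cos51.2° = 3.511 m; N'_4 = 78·cos51.2° = 48.9; c'Δl = 30.19; W sinα = 60.8
Σc'Δl = 83.2 kN/m; ΣN' = 347.9 kN/m; ΣW sinα = 157.4 kN/m
Resisting = 83.2 + 347.9·tan24.0° = 83.2 + 154.9 = 238.0 kN/m
FS = 238.0 / 157.4 = 1.513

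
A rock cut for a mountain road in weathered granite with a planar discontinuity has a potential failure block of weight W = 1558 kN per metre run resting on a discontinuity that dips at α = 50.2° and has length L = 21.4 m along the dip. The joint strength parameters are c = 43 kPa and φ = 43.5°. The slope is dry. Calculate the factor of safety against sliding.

FS = 1.56

Resolving the block weight along and normal to the plane and applying the Mohr–Coulomb strength on the joint:
N' = W cosα = 1558·cos50.2° = 997.3 kN/m
Driving force T = W sinα = 1558·sin50.2° = 1197.0 kN/m
Resisting force R = c·L + N'·tanφ = 43·21.4 + 997.3·tan43.5° = 920.2 + 946.4 = 1866.6 kN/m
FS = R / T = 1866.6 / 1197.0 = 1.559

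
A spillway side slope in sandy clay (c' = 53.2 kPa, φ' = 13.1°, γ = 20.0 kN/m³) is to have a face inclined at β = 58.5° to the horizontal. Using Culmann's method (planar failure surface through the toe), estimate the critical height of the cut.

Culmann's analysis gives the critical failure plane at α_cr = (β + φ')/2 = (58.5 + 13.1)/2 = 35.8°, and the critical height
H_c = (4c'/γ) · sinβ cosφ' / [1 − cos(β − φ')]
    = (4·53.2/20.0) · sin58.5°·cos13.1° / [1 − cos(45.4°)]
    = 10.640 · 0.8526·0.9740 / [1 − 0.7022]
    = 10.640 · 0.8305 / 0.2978
    = 29.67 m

H_c = 29.67 m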